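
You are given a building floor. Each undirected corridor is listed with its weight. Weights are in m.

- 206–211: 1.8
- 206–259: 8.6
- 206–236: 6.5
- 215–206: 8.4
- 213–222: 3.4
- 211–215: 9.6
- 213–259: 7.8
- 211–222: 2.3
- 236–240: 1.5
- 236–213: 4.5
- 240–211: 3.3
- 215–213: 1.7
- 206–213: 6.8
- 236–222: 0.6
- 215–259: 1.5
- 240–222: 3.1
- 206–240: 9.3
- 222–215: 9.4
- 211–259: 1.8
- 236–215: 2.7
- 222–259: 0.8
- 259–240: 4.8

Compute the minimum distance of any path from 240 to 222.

2.1 m

Settle nodes by increasing distance from 240:
240: 0
236: 1.5  (via 240)
222: 2.1  (via 236)
Shortest route: 240–236–222 = 2.1 m.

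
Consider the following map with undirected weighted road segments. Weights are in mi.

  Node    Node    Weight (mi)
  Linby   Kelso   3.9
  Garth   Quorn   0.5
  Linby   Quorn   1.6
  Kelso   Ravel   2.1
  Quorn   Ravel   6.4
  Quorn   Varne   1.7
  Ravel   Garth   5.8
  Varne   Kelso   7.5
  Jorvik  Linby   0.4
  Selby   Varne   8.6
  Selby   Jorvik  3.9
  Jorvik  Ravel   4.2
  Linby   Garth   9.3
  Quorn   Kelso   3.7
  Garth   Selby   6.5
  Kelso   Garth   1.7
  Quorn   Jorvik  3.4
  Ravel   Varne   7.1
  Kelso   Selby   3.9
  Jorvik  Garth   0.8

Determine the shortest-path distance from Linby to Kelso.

Candidate routes:
Linby - Kelso: 3.9 = 3.9
Linby - Quorn - Garth - Kelso: 1.6+0.5+1.7 = 3.8
Linby - Jorvik - Garth - Kelso: 0.4+0.8+1.7 = 2.9
Linby - Quorn - Kelso: 1.6+3.7 = 5.3
Cheapest is Linby - Jorvik - Garth - Kelso at 2.9 mi.

2.9 mi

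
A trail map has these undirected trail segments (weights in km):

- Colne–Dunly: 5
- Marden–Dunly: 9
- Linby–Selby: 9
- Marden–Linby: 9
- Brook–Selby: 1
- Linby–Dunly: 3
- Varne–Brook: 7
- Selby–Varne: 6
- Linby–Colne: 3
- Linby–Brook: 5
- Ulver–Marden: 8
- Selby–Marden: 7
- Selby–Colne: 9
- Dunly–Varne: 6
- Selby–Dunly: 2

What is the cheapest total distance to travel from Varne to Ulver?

Shortest distances from Varne:
Varne: 0
Dunly: 6  (via Varne)
Selby: 6  (via Varne)
Brook: 7  (via Varne)
Linby: 9  (via Dunly)
Colne: 11  (via Dunly)
Marden: 13  (via Selby)
Ulver: 21  (via Marden)
Shortest route: Varne → Selby → Marden → Ulver = 21 km.

21 km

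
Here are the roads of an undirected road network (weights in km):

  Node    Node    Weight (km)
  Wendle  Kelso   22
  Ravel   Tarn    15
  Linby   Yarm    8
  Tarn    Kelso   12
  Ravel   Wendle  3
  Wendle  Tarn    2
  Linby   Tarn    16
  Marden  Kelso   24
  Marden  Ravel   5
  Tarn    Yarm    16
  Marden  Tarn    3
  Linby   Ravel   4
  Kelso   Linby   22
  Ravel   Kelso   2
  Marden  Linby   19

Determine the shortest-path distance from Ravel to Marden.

5 km

Compare a few routes:
Ravel - Wendle - Tarn - Marden: 3+2+3 = 8
Ravel - Marden: 5 = 5
Cheapest is Ravel - Marden at 5 km.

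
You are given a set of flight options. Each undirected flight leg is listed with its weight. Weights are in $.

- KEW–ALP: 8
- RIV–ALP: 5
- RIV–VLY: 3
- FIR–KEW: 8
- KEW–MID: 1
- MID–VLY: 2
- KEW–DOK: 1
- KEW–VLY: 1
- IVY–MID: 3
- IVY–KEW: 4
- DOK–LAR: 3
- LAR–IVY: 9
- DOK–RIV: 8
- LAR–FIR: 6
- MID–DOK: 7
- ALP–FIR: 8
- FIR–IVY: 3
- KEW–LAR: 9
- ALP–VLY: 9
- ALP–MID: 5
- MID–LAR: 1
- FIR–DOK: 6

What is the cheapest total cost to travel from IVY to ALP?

Compare a few routes:
IVY - KEW - MID - ALP: 4+1+5 = 10
IVY - FIR - ALP: 3+8 = 11
IVY - MID - ALP: 3+5 = 8
The minimum is $8 via IVY - MID - ALP.

$8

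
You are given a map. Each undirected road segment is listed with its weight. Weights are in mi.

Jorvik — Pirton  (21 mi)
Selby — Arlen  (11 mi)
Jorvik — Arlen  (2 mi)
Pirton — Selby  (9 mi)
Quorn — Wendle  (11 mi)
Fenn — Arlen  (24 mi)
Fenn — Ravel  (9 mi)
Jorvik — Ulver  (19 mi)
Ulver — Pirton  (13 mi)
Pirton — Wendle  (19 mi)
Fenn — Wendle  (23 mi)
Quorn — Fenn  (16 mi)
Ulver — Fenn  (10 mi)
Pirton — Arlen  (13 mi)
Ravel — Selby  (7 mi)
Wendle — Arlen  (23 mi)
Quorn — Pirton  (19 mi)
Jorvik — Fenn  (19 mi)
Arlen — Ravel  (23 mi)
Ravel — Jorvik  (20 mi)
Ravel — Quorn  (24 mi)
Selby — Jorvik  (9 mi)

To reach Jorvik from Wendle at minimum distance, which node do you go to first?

Arlen

Compare a few routes:
Wendle–Arlen–Jorvik: 23+2 = 25
Wendle–Pirton–Selby–Jorvik: 19+9+9 = 37
Wendle–Pirton–Arlen–Jorvik: 19+13+2 = 34
Cheapest is Wendle–Arlen–Jorvik at 25 mi.
So from Wendle the first move is to Arlen.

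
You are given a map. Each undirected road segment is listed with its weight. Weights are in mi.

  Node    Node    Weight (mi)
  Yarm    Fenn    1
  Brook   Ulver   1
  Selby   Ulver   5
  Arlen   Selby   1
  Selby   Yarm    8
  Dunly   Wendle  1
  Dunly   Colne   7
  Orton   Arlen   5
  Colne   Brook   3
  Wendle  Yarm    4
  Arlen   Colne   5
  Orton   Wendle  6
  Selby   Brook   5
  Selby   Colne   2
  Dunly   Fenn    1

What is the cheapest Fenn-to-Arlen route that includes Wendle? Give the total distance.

Best Fenn to Wendle: Fenn–Dunly–Wendle costing 2
Best Wendle to Arlen: Wendle–Orton–Arlen costing 11
Total via Wendle: 2 + 11 = 13 mi.

13 mi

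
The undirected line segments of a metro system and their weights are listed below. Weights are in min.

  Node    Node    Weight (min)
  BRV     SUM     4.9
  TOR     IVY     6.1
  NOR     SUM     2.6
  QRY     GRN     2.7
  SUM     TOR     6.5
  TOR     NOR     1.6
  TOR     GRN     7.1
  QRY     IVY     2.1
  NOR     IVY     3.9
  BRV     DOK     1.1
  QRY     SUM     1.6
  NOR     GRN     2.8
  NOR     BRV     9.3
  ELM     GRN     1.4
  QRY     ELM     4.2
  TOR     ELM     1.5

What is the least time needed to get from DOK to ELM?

11.7 min

Candidate routes:
DOK → BRV → NOR → TOR → ELM: 1.1+9.3+1.6+1.5 = 13.5
DOK → BRV → SUM → QRY → ELM: 1.1+4.9+1.6+4.2 = 11.8
DOK → BRV → SUM → NOR → TOR → ELM: 1.1+4.9+2.6+1.6+1.5 = 11.7
DOK → BRV → SUM → NOR → GRN → ELM: 1.1+4.9+2.6+2.8+1.4 = 12.8
The minimum is 11.7 min via DOK → BRV → SUM → NOR → TOR → ELM.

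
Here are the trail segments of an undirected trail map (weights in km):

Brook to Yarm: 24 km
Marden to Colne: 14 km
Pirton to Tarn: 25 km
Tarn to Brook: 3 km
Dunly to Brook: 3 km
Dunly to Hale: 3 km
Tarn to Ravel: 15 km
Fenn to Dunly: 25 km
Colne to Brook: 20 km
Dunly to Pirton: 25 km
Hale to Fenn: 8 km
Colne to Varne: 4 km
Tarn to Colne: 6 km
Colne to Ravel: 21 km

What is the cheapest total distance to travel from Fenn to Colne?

Enumerating some paths:
Fenn - Dunly - Brook - Tarn - Colne: 25+3+3+6 = 37
Fenn - Hale - Dunly - Brook - Tarn - Colne: 8+3+3+3+6 = 23
Fenn - Hale - Dunly - Brook - Colne: 8+3+3+20 = 34
The minimum is 23 km via Fenn - Hale - Dunly - Brook - Tarn - Colne.

23 km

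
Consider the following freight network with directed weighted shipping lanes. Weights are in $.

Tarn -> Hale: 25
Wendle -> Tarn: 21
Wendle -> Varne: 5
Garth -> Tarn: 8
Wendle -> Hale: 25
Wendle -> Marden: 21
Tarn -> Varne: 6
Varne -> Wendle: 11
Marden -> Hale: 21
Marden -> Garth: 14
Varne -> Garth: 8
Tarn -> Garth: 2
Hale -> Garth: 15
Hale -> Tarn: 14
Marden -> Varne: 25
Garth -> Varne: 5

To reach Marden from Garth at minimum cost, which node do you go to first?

Varne

Compare a few routes:
Garth → Varne → Wendle → Marden: 5+11+21 = 37
Garth → Tarn → Varne → Wendle → Marden: 8+6+11+21 = 46
The minimum is $37 via Garth → Varne → Wendle → Marden.
So from Garth the first move is to Varne.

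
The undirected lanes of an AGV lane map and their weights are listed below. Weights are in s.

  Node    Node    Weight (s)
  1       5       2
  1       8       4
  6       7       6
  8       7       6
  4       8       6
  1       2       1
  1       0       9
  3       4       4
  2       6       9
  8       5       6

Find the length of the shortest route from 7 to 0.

19 s

Candidate routes:
7 - 8 - 1 - 0: 6+4+9 = 19
7 - 8 - 5 - 1 - 0: 6+6+2+9 = 23
The minimum is 19 s via 7 - 8 - 1 - 0.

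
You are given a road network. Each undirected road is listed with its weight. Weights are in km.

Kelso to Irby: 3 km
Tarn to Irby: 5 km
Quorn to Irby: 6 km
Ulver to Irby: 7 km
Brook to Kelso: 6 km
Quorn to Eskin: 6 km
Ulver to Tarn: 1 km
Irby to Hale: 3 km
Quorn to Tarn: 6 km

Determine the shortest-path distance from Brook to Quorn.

Running Dijkstra from Brook:
Brook: 0
Kelso: 6  (via Brook)
Irby: 9  (via Kelso)
Hale: 12  (via Irby)
Tarn: 14  (via Irby)
Quorn: 15  (via Irby)
Shortest route: Brook → Kelso → Irby → Quorn = 15 km.

15 km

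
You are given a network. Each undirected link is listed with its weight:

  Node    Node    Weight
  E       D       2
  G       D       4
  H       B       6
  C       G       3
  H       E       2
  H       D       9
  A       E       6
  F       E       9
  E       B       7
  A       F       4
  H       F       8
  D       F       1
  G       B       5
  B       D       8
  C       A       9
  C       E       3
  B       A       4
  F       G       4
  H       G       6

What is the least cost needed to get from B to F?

Settle nodes by increasing distance from B:
B: 0
A: 4  (via B)
G: 5  (via B)
H: 6  (via B)
E: 7  (via B)
C: 8  (via G)
D: 8  (via B)
F: 8  (via A)
Shortest route: B → A → F = 8.

8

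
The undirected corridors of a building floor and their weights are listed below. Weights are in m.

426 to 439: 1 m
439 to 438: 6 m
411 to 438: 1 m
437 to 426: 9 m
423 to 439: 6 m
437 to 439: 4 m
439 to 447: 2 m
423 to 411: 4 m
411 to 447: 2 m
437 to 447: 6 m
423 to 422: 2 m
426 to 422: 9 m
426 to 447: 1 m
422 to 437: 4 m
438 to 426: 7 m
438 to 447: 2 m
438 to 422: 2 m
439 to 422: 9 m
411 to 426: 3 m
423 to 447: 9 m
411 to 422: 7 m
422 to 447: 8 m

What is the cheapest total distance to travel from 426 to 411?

3 m

Enumerating some paths:
426–439–447–411: 1+2+2 = 5
426–439–447–438–411: 1+2+2+1 = 6
426–447–438–411: 1+2+1 = 4
426–411: 3 = 3
The minimum is 3 m via 426–411.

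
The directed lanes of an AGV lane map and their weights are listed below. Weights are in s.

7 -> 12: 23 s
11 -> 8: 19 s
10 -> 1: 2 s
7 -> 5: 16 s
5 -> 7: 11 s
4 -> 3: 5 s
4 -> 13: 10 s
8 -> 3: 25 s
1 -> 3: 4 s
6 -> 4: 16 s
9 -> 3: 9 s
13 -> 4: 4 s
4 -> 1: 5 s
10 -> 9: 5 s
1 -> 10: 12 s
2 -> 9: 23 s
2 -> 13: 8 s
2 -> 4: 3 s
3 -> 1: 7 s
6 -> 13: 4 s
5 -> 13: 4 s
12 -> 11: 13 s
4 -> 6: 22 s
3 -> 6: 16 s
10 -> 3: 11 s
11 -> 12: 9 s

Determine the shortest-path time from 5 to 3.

Enumerating some paths:
5 → 13 → 4 → 1 → 3: 4+4+5+4 = 17
5 → 13 → 4 → 3: 4+4+5 = 13
Cheapest is 5 → 13 → 4 → 3 at 13 s.

13 s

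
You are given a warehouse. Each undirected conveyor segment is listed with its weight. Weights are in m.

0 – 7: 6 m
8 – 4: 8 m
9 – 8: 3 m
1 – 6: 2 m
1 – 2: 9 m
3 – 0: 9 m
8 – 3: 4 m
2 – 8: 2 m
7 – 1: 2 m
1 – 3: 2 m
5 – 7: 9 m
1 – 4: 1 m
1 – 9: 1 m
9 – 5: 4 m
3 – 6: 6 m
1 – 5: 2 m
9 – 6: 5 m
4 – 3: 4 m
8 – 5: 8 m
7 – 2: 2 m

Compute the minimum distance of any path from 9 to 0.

9 m

Running Dijkstra from 9:
9: 0
1: 1  (via 9)
4: 2  (via 1)
3: 3  (via 1)
5: 3  (via 1)
6: 3  (via 1)
7: 3  (via 1)
8: 3  (via 9)
2: 5  (via 7)
0: 9  (via 7)
Shortest route: 9–1–7–0 = 9 m.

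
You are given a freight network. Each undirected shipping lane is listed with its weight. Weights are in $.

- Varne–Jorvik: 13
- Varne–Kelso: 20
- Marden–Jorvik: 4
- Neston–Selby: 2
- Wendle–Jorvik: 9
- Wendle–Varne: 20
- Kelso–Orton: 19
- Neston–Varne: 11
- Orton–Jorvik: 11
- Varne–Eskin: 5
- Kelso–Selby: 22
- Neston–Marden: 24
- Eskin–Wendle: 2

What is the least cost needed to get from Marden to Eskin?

$15

Enumerating some paths:
Marden - Jorvik - Varne - Eskin: 4+13+5 = 22
Marden - Jorvik - Wendle - Eskin: 4+9+2 = 15
Cheapest is Marden - Jorvik - Wendle - Eskin at $15.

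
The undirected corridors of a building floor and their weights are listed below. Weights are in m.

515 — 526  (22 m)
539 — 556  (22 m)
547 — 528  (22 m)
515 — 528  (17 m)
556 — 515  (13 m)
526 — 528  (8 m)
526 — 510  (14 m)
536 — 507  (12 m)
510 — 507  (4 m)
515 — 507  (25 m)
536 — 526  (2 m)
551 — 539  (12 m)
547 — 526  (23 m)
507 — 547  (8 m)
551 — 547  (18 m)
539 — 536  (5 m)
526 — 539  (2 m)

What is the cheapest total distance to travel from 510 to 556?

38 m

Settle nodes by increasing distance from 510:
510: 0
507: 4  (via 510)
547: 12  (via 507)
526: 14  (via 510)
539: 16  (via 526)
536: 16  (via 507)
528: 22  (via 526)
551: 28  (via 539)
515: 29  (via 507)
556: 38  (via 539)
Shortest route: 510–526–539–556 = 38 m.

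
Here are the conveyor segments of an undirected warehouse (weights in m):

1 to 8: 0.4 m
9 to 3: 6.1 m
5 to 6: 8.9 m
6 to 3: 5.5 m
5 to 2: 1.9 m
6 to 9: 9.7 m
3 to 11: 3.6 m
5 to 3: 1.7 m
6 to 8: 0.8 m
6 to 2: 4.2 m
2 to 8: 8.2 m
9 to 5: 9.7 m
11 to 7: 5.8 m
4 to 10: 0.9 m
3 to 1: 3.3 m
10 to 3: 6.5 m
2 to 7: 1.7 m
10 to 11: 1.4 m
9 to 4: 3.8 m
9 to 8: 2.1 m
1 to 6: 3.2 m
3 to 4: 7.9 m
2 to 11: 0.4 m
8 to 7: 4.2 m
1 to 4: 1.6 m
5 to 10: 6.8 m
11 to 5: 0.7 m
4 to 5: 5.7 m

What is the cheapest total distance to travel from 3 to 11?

2.4 m

Running Dijkstra from 3:
3: 0
5: 1.7  (via 3)
11: 2.4  (via 5)
Shortest route: 3–5–11 = 2.4 m.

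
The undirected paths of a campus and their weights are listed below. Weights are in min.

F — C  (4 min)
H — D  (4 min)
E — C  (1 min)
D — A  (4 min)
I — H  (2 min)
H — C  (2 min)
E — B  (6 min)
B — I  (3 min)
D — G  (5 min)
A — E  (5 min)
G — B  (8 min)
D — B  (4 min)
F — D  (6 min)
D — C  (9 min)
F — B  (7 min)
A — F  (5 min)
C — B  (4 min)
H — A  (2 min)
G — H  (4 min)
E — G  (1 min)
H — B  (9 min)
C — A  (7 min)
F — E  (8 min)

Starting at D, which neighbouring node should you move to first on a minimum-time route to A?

A

Compare a few routes:
D → H → A: 4+2 = 6
D → A: 4 = 4
The minimum is 4 min via D → A.
So from D the first move is to A.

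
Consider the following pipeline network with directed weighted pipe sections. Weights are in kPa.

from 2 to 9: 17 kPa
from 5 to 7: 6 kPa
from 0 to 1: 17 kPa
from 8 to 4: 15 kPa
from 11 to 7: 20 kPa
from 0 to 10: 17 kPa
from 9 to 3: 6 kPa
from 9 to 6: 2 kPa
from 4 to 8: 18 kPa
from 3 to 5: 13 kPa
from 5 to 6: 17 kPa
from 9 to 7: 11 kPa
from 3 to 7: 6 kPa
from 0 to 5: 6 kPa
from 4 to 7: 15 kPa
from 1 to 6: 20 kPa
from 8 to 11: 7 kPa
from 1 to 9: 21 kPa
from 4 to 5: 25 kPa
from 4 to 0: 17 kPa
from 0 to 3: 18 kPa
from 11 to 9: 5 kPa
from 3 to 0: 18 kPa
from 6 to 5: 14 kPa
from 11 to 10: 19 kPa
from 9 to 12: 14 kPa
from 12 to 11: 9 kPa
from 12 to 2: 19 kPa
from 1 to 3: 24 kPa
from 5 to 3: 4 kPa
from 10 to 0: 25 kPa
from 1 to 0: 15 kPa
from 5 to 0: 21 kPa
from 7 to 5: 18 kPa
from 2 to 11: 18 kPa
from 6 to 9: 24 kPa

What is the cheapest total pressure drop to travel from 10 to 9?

63 kPa

Compare a few routes:
10 → 0 → 1 → 9: 25+17+21 = 63
10 → 0 → 5 → 6 → 9: 25+6+17+24 = 72
Cheapest is 10 → 0 → 1 → 9 at 63 kPa.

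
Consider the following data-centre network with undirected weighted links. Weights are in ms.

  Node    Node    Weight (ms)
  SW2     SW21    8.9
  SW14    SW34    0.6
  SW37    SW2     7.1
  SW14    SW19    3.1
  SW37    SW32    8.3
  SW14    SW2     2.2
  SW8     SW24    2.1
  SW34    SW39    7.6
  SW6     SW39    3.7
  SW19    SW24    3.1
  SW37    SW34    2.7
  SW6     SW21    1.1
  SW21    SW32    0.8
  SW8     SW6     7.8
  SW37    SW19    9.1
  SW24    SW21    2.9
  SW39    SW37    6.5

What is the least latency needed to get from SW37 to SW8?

11.6 ms

Running Dijkstra from SW37:
SW37: 0
SW34: 2.7  (via SW37)
SW14: 3.3  (via SW34)
SW2: 5.5  (via SW14)
SW19: 6.4  (via SW14)
SW39: 6.5  (via SW37)
SW32: 8.3  (via SW37)
SW21: 9.1  (via SW32)
SW24: 9.5  (via SW19)
SW6: 10.2  (via SW39)
SW8: 11.6  (via SW24)
Shortest route: SW37 → SW34 → SW14 → SW19 → SW24 → SW8 = 11.6 ms.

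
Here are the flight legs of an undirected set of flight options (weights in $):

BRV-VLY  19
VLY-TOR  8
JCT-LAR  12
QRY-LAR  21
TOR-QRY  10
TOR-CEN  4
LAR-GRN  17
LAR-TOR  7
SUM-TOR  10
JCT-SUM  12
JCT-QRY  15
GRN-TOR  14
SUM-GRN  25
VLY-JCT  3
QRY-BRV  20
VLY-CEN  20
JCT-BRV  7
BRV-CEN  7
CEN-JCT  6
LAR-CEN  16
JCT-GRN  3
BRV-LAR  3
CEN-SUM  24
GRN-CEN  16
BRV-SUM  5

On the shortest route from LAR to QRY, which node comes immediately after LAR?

Enumerating some paths:
LAR–BRV–CEN–TOR–QRY: 3+7+4+10 = 24
LAR–QRY: 21 = 21
LAR–TOR–QRY: 7+10 = 17
LAR–BRV–QRY: 3+20 = 23
The minimum is $17 via LAR–TOR–QRY.
So from LAR the first move is to TOR.

TOR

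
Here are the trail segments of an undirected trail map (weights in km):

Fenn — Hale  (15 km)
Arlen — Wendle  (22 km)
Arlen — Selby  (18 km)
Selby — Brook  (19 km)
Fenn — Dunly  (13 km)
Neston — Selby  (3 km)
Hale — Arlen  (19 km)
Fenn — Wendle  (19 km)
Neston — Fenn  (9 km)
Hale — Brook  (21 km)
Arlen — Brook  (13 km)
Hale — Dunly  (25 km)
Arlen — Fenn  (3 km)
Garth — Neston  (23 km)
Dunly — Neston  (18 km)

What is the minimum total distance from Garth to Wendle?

51 km

Running Dijkstra from Garth:
Garth: 0
Neston: 23  (via Garth)
Selby: 26  (via Neston)
Fenn: 32  (via Neston)
Arlen: 35  (via Fenn)
Dunly: 41  (via Neston)
Brook: 45  (via Selby)
Hale: 47  (via Fenn)
Wendle: 51  (via Fenn)
Shortest route: Garth–Neston–Fenn–Wendle = 51 km.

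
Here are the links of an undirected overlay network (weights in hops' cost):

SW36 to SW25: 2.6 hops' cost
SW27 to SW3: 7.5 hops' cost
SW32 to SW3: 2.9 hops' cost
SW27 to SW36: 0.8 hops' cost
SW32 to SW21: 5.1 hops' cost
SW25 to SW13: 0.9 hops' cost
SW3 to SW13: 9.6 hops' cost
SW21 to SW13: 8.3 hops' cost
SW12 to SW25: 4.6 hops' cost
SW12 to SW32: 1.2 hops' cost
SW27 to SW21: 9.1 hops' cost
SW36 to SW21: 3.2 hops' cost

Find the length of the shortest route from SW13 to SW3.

9.6 hops' cost

Running Dijkstra from SW13:
SW13: 0
SW25: 0.9  (via SW13)
SW36: 3.5  (via SW25)
SW27: 4.3  (via SW36)
SW12: 5.5  (via SW25)
SW21: 6.7  (via SW36)
SW32: 6.7  (via SW12)
SW3: 9.6  (via SW13)
Shortest route: SW13 → SW3 = 9.6 hops' cost.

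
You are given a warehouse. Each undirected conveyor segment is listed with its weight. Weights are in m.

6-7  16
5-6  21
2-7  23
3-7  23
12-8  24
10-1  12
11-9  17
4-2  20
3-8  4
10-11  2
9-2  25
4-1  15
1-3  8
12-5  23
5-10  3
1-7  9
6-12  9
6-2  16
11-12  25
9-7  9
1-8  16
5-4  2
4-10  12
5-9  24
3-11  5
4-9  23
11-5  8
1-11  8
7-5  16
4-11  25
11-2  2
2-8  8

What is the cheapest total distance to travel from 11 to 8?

9 m

Running Dijkstra from 11:
11: 0
2: 2  (via 11)
10: 2  (via 11)
3: 5  (via 11)
5: 5  (via 10)
4: 7  (via 5)
1: 8  (via 11)
8: 9  (via 3)
Shortest route: 11 → 3 → 8 = 9 m.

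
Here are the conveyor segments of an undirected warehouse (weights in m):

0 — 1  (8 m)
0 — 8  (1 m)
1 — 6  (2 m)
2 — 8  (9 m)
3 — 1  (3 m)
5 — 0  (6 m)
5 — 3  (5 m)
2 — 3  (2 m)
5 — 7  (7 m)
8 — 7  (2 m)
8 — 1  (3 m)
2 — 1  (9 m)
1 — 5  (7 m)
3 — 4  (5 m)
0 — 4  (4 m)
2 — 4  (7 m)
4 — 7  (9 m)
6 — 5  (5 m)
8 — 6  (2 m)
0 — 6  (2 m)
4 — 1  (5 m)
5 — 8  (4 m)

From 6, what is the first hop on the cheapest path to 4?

0

Compare a few routes:
6 - 8 - 0 - 4: 2+1+4 = 7
6 - 0 - 4: 2+4 = 6
6 - 1 - 4: 2+5 = 7
Cheapest is 6 - 0 - 4 at 6 m.
So from 6 the first move is to 0.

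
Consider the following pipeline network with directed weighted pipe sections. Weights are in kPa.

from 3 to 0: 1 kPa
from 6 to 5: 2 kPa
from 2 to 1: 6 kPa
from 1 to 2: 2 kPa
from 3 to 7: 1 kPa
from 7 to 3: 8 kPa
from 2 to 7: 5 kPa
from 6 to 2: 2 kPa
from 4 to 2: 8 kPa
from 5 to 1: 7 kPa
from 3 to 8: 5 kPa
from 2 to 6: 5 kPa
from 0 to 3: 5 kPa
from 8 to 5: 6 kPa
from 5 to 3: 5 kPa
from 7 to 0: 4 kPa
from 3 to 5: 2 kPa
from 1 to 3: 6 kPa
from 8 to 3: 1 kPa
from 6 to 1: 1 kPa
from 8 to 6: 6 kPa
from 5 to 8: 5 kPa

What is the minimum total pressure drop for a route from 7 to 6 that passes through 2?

Best 7 to 2: 7–3–5–1–2 costing 19
Best 2 to 6: 2–6 costing 5
Total via 2: 19 + 5 = 24 kPa.

24 kPa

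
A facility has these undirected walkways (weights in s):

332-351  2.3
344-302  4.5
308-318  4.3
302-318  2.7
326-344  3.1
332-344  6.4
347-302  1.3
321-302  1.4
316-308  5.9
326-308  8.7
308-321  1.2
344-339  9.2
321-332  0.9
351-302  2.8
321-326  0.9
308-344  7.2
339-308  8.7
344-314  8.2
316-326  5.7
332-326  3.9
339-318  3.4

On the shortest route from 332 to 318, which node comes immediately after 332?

Enumerating some paths:
332 - 321 - 302 - 318: 0.9+1.4+2.7 = 5
332 - 321 - 308 - 318: 0.9+1.2+4.3 = 6.4
Cheapest is 332 - 321 - 302 - 318 at 5 s.
So from 332 the first move is to 321.

321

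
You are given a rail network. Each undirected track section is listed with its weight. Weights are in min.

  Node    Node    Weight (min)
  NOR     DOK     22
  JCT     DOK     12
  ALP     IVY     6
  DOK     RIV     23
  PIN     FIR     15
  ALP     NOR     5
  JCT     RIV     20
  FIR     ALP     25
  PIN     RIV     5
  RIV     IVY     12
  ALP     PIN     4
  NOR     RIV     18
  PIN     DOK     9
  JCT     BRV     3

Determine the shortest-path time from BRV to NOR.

33 min

Running Dijkstra from BRV:
BRV: 0
JCT: 3  (via BRV)
DOK: 15  (via JCT)
RIV: 23  (via JCT)
PIN: 24  (via DOK)
ALP: 28  (via PIN)
NOR: 33  (via ALP)
Shortest route: BRV → JCT → DOK → PIN → ALP → NOR = 33 min.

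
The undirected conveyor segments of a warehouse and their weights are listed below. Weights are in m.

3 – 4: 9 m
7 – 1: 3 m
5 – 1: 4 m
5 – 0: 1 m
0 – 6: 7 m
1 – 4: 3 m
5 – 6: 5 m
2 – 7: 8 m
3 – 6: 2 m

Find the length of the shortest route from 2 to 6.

20 m

Compare a few routes:
2 → 7 → 1 → 5 → 0 → 6: 8+3+4+1+7 = 23
2 → 7 → 1 → 5 → 6: 8+3+4+5 = 20
The minimum is 20 m via 2 → 7 → 1 → 5 → 6.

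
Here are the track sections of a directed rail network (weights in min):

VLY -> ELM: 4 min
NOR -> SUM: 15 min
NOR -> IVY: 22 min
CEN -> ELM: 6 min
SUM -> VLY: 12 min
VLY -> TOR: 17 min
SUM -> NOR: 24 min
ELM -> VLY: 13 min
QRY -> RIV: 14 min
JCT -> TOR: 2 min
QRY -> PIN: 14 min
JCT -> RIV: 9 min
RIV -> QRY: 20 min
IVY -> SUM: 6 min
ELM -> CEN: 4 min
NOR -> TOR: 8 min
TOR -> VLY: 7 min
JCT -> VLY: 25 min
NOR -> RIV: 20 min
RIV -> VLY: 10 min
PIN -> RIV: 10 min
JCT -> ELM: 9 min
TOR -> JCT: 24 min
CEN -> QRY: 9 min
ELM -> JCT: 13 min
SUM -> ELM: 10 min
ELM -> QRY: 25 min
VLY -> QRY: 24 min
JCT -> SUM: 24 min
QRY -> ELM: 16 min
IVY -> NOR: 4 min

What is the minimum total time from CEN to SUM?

43 min

Enumerating some paths:
CEN → ELM → JCT → SUM: 6+13+24 = 43
CEN → QRY → ELM → JCT → SUM: 9+16+13+24 = 62
CEN → QRY → PIN → RIV → VLY → ELM → JCT → SUM: 9+14+10+10+4+13+24 = 84
CEN → QRY → RIV → VLY → ELM → JCT → SUM: 9+14+10+4+13+24 = 74
Cheapest is CEN → ELM → JCT → SUM at 43 min.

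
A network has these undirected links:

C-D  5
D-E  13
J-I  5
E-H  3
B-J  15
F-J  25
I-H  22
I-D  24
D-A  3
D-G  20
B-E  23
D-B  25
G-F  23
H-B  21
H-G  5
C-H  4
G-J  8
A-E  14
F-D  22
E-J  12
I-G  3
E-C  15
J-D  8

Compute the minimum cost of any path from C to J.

Running Dijkstra from C:
C: 0
H: 4  (via C)
D: 5  (via C)
E: 7  (via H)
A: 8  (via D)
G: 9  (via H)
I: 12  (via G)
J: 13  (via D)
Shortest route: C–D–J = 13.

13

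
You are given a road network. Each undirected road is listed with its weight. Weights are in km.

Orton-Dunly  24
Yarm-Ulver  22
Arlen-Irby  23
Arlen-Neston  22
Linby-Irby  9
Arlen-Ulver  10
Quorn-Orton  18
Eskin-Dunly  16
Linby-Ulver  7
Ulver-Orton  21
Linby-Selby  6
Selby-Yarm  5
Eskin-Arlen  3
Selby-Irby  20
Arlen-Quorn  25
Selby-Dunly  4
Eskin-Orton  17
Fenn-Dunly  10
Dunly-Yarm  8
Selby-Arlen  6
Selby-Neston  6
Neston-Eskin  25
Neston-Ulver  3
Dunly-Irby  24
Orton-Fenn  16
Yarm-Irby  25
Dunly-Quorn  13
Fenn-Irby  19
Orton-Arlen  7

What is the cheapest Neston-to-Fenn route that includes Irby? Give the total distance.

Shortest Neston→Irby: Neston–Ulver–Linby–Irby = 19
Shortest Irby→Fenn: Irby–Fenn = 19
Total via Irby: 19 + 19 = 38 km.

38 km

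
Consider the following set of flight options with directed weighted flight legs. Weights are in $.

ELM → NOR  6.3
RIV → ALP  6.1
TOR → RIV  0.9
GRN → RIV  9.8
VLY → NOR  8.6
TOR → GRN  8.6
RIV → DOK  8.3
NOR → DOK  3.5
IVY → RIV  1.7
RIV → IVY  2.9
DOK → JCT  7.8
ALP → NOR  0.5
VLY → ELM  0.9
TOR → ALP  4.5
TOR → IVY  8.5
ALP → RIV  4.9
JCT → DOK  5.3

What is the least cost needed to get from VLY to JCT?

$18.5

Shortest distances from VLY:
VLY: 0
ELM: 0.9  (via VLY)
NOR: 7.2  (via ELM)
DOK: 10.7  (via NOR)
JCT: 18.5  (via DOK)
Shortest route: VLY → ELM → NOR → DOK → JCT = $18.5.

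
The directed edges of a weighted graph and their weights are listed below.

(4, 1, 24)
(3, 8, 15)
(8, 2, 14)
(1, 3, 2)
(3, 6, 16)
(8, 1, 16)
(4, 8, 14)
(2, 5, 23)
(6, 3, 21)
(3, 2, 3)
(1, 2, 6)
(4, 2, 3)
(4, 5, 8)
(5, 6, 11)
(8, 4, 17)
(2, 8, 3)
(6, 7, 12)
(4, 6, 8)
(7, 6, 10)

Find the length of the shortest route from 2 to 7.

Enumerating some paths:
2–8–1–3–6–7: 3+16+2+16+12 = 49
2–8–4–6–7: 3+17+8+12 = 40
2–5–6–7: 23+11+12 = 46
Cheapest is 2–8–4–6–7 at 40.

40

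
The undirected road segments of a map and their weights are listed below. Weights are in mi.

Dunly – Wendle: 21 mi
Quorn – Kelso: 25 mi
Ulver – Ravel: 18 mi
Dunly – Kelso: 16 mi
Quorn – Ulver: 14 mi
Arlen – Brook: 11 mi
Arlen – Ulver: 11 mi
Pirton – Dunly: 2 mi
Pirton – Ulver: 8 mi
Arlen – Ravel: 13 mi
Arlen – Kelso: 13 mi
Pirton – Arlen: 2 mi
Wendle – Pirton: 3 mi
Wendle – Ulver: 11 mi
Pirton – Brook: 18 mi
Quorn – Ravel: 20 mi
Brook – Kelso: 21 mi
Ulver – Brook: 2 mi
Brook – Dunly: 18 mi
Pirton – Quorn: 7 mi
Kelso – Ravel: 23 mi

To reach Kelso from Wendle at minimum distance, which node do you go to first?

Compare a few routes:
Wendle–Ulver–Pirton–Arlen–Kelso: 11+8+2+13 = 34
Wendle–Pirton–Arlen–Kelso: 3+2+13 = 18
Wendle–Pirton–Ulver–Brook–Kelso: 3+8+2+21 = 34
Wendle–Pirton–Dunly–Kelso: 3+2+16 = 21
The minimum is 18 mi via Wendle–Pirton–Arlen–Kelso.
So from Wendle the first move is to Pirton.

Pirton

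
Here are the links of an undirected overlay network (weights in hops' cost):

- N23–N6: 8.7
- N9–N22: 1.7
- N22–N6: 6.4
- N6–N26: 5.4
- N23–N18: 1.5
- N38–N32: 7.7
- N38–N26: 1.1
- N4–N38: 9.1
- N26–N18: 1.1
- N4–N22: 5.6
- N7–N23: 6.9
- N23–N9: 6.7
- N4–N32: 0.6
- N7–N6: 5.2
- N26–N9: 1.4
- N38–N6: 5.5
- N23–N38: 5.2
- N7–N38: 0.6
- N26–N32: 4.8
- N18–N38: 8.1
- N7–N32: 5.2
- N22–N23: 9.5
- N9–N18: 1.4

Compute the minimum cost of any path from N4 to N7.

5.8 hops' cost

Shortest distances from N4:
N4: 0
N32: 0.6  (via N4)
N26: 5.4  (via N32)
N22: 5.6  (via N4)
N7: 5.8  (via N32)
Shortest route: N4 → N32 → N7 = 5.8 hops' cost.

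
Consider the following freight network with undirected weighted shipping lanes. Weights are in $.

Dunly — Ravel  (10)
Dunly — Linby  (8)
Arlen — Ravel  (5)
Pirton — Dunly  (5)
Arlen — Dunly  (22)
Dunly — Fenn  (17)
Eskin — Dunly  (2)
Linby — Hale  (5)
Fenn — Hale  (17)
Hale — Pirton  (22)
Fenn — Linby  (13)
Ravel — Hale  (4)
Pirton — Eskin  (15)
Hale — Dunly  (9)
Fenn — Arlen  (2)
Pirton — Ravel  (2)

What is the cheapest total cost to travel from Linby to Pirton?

Compare a few routes:
Linby - Dunly - Pirton: 8+5 = 13
Linby - Hale - Dunly - Pirton: 5+9+5 = 19
Linby - Hale - Ravel - Pirton: 5+4+2 = 11
Cheapest is Linby - Hale - Ravel - Pirton at $11.

$11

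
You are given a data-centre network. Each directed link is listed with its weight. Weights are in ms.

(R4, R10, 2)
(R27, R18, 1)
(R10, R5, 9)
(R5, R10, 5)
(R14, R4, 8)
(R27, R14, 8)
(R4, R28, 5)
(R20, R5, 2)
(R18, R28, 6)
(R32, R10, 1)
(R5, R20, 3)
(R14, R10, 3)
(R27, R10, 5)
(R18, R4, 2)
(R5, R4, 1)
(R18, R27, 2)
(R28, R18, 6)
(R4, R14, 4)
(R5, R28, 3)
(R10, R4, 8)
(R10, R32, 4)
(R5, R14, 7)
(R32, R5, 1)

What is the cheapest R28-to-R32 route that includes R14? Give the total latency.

Shortest R28→R14: R28 → R18 → R4 → R14 = 12
Best R14 to R32: R14 → R10 → R32 costing 7
Total via R14: 12 + 7 = 19 ms.

19 ms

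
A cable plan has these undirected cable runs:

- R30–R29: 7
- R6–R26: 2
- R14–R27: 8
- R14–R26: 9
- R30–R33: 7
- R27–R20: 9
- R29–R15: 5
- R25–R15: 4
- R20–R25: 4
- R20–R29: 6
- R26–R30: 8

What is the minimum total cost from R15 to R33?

19

Compare a few routes:
R15 → R25 → R20 → R29 → R30 → R33: 4+4+6+7+7 = 28
R15 → R29 → R30 → R33: 5+7+7 = 19
The minimum is 19 via R15 → R29 → R30 → R33.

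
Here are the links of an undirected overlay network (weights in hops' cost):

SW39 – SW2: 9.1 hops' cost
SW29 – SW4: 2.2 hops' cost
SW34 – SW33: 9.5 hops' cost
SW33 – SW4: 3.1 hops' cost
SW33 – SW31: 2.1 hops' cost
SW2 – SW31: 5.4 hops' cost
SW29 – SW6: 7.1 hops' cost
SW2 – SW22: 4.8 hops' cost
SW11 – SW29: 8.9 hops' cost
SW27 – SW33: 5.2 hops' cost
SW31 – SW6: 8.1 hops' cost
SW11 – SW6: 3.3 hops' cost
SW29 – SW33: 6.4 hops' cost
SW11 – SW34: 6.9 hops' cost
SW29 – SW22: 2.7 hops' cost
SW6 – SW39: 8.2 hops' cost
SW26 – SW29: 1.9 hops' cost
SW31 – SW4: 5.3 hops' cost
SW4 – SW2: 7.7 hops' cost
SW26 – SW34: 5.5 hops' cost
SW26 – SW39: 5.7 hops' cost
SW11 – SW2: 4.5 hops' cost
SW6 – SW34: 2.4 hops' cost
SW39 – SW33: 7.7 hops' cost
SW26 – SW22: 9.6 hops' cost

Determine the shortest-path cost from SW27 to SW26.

12.4 hops' cost

Running Dijkstra from SW27:
SW27: 0
SW33: 5.2  (via SW27)
SW31: 7.3  (via SW33)
SW4: 8.3  (via SW33)
SW29: 10.5  (via SW4)
SW26: 12.4  (via SW29)
Shortest route: SW27–SW33–SW4–SW29–SW26 = 12.4 hops' cost.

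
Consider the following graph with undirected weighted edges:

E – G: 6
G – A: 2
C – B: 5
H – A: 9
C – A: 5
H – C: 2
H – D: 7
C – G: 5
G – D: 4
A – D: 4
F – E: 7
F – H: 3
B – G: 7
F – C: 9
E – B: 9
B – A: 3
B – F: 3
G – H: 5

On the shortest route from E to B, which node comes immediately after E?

Candidate routes:
E–F–B: 7+3 = 10
E–B: 9 = 9
Cheapest is E–B at 9.
So from E the first move is to B.

B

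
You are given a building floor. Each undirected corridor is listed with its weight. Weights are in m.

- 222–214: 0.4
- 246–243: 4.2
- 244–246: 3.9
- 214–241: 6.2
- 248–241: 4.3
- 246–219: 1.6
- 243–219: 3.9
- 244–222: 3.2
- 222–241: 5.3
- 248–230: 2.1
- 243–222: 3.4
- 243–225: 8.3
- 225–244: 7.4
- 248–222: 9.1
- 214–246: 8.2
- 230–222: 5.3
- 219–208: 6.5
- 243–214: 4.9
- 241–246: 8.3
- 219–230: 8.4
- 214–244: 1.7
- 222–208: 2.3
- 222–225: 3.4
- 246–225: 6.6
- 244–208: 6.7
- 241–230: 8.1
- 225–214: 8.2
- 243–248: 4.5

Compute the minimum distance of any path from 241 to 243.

8.7 m

Compare a few routes:
241–222–243: 5.3+3.4 = 8.7
241–248–243: 4.3+4.5 = 8.8
241–214–222–243: 6.2+0.4+3.4 = 10
Cheapest is 241–222–243 at 8.7 m.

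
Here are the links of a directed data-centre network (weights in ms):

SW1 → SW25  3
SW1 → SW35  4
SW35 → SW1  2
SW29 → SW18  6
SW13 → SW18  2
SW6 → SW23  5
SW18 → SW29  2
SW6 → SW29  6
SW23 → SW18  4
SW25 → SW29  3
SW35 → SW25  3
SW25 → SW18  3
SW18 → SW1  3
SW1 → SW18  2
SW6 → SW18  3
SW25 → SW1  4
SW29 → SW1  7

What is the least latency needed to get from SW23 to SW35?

11 ms

Enumerating some paths:
SW23 → SW18 → SW29 → SW1 → SW35: 4+2+7+4 = 17
SW23 → SW18 → SW1 → SW35: 4+3+4 = 11
The minimum is 11 ms via SW23 → SW18 → SW1 → SW35.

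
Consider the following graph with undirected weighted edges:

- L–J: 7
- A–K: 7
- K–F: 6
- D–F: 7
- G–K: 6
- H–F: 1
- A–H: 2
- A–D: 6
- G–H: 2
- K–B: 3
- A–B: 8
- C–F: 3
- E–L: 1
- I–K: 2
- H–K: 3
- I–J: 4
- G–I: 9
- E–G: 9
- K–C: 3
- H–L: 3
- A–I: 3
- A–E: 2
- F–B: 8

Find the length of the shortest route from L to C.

7

Candidate routes:
L–E–A–H–F–C: 1+2+2+1+3 = 9
L–H–F–C: 3+1+3 = 7
Cheapest is L–H–F–C at 7.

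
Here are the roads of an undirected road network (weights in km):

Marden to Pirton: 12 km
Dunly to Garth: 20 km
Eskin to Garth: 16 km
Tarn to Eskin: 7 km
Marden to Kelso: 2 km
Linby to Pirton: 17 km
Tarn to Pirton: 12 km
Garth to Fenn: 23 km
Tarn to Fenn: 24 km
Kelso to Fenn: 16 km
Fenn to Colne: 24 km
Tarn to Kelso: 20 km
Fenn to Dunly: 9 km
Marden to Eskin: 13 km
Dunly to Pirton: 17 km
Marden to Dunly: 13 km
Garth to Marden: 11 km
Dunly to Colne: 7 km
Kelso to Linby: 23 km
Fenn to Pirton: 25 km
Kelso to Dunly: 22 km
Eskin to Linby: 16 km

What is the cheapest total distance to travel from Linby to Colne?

41 km

Enumerating some paths:
Linby - Kelso - Marden - Dunly - Colne: 23+2+13+7 = 45
Linby - Eskin - Marden - Dunly - Colne: 16+13+13+7 = 49
Linby - Pirton - Dunly - Colne: 17+17+7 = 41
Cheapest is Linby - Pirton - Dunly - Colne at 41 km.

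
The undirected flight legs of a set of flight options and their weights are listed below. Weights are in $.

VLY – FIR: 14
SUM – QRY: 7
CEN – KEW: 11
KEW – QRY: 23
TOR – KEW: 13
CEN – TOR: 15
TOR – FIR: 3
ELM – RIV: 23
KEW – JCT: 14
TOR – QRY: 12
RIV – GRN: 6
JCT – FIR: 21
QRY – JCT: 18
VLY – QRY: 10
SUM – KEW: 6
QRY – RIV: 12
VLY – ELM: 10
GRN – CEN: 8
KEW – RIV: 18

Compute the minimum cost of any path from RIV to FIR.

Settle nodes by increasing distance from RIV:
RIV: 0
GRN: 6  (via RIV)
QRY: 12  (via RIV)
CEN: 14  (via GRN)
KEW: 18  (via RIV)
SUM: 19  (via QRY)
VLY: 22  (via QRY)
ELM: 23  (via RIV)
TOR: 24  (via QRY)
FIR: 27  (via TOR)
Shortest route: RIV–QRY–TOR–FIR = $27.

$27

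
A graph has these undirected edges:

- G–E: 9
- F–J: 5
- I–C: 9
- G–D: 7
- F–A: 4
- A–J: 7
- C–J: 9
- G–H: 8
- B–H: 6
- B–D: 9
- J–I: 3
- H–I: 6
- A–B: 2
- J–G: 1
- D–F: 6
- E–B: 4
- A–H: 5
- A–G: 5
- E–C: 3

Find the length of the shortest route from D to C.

Running Dijkstra from D:
D: 0
F: 6  (via D)
G: 7  (via D)
J: 8  (via G)
B: 9  (via D)
A: 10  (via F)
I: 11  (via J)
E: 13  (via B)
H: 15  (via G)
C: 16  (via E)
Shortest route: D → B → E → C = 16.

16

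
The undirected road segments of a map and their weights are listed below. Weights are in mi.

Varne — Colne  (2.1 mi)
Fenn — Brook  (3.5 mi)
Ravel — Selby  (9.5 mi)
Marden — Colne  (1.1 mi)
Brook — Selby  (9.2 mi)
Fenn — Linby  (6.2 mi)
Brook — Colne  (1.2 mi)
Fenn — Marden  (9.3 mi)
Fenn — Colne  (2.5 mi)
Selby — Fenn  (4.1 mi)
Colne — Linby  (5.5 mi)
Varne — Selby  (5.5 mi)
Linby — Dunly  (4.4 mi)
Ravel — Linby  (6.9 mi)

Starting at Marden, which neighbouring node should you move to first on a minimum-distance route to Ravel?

Candidate routes:
Marden - Colne - Fenn - Linby - Ravel: 1.1+2.5+6.2+6.9 = 16.7
Marden - Colne - Fenn - Selby - Ravel: 1.1+2.5+4.1+9.5 = 17.2
Marden - Colne - Linby - Ravel: 1.1+5.5+6.9 = 13.5
Cheapest is Marden - Colne - Linby - Ravel at 13.5 mi.
So from Marden the first move is to Colne.

Colne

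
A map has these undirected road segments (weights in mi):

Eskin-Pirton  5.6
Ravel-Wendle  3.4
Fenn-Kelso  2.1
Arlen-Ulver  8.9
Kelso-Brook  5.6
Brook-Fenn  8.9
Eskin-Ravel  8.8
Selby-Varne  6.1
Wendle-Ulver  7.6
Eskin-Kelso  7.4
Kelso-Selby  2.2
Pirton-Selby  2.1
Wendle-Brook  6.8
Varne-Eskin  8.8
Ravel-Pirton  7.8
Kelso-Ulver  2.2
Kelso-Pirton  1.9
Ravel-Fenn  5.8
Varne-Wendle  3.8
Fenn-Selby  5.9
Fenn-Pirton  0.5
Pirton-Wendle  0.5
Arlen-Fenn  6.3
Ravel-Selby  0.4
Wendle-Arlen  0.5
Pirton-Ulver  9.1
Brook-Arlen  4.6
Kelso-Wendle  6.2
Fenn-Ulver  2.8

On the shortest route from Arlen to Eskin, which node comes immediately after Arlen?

Wendle

Enumerating some paths:
Arlen - Wendle - Pirton - Eskin: 0.5+0.5+5.6 = 6.6
Arlen - Wendle - Pirton - Kelso - Eskin: 0.5+0.5+1.9+7.4 = 10.3
The minimum is 6.6 mi via Arlen - Wendle - Pirton - Eskin.
So from Arlen the first move is to Wendle.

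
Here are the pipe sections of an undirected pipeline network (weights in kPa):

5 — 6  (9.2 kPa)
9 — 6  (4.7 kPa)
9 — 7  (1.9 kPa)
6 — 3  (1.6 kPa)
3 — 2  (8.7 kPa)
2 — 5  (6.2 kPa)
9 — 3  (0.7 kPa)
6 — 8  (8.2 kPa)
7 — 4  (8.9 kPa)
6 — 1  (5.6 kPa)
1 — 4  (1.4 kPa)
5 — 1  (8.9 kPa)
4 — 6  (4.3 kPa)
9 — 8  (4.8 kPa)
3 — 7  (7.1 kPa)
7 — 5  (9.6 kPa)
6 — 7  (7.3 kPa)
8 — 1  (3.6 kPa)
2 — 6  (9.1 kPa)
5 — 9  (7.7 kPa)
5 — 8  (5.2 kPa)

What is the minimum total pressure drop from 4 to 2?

13.4 kPa

Compare a few routes:
4–6–2: 4.3+9.1 = 13.4
4–1–6–2: 1.4+5.6+9.1 = 16.1
4–6–3–2: 4.3+1.6+8.7 = 14.6
Cheapest is 4–6–2 at 13.4 kPa.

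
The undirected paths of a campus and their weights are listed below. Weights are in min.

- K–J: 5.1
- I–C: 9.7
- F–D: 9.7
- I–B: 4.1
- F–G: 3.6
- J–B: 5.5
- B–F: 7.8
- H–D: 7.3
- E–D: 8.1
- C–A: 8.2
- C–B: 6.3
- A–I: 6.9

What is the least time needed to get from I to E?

Settle nodes by increasing distance from I:
I: 0
B: 4.1  (via I)
A: 6.9  (via I)
J: 9.6  (via B)
C: 9.7  (via I)
F: 11.9  (via B)
K: 14.7  (via J)
G: 15.5  (via F)
D: 21.6  (via F)
H: 28.9  (via D)
E: 29.7  (via D)
Shortest route: I → B → F → D → E = 29.7 min.

29.7 min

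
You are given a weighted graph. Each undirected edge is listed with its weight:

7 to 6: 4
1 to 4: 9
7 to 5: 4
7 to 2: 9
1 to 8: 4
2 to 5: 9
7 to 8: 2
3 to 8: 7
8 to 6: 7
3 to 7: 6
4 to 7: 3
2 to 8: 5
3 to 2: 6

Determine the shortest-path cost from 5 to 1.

Enumerating some paths:
5–7–8–1: 4+2+4 = 10
5–7–4–1: 4+3+9 = 16
The minimum is 10 via 5–7–8–1.

10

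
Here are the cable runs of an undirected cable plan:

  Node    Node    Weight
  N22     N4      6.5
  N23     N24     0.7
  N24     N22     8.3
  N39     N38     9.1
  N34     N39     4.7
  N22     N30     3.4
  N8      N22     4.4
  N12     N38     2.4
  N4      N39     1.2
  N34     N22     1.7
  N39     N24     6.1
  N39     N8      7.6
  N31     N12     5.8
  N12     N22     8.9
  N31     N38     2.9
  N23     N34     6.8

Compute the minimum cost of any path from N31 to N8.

Compare a few routes:
N31 → N38 → N39 → N8: 2.9+9.1+7.6 = 19.6
N31 → N38 → N39 → N34 → N22 → N8: 2.9+9.1+4.7+1.7+4.4 = 22.8
N31 → N38 → N12 → N22 → N8: 2.9+2.4+8.9+4.4 = 18.6
N31 → N12 → N22 → N8: 5.8+8.9+4.4 = 19.1
Cheapest is N31 → N38 → N12 → N22 → N8 at 18.6.

18.6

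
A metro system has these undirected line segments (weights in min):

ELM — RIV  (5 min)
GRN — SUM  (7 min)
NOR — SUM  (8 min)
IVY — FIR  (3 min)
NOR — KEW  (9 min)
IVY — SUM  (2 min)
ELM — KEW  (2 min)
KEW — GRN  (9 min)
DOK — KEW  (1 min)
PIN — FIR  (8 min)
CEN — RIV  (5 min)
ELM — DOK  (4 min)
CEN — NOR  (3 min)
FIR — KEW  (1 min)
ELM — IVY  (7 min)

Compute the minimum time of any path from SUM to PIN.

Candidate routes:
SUM → IVY → FIR → PIN: 2+3+8 = 13
SUM → GRN → KEW → FIR → PIN: 7+9+1+8 = 25
SUM → IVY → ELM → KEW → FIR → PIN: 2+7+2+1+8 = 20
SUM → IVY → ELM → DOK → KEW → FIR → PIN: 2+7+4+1+1+8 = 23
The minimum is 13 min via SUM → IVY → FIR → PIN.

13 min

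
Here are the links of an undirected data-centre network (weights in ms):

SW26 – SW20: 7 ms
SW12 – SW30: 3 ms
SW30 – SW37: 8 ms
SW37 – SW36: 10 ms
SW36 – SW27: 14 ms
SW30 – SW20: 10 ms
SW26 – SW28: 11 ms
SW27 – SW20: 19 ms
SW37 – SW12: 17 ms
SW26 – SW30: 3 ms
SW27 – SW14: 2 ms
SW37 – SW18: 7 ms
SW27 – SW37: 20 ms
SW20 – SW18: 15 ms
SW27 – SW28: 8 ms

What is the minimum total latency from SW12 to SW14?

Enumerating some paths:
SW12 - SW30 - SW20 - SW27 - SW14: 3+10+19+2 = 34
SW12 - SW30 - SW37 - SW27 - SW14: 3+8+20+2 = 33
SW12 - SW30 - SW26 - SW20 - SW27 - SW14: 3+3+7+19+2 = 34
SW12 - SW30 - SW26 - SW28 - SW27 - SW14: 3+3+11+8+2 = 27
Cheapest is SW12 - SW30 - SW26 - SW28 - SW27 - SW14 at 27 ms.

27 ms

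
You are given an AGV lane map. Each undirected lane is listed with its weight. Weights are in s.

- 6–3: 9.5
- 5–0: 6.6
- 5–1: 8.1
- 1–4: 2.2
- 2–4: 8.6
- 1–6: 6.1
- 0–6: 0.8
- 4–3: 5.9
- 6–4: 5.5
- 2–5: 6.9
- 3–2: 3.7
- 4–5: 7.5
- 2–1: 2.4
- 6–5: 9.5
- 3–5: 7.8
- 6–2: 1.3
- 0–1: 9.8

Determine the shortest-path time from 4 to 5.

7.5 s

Running Dijkstra from 4:
4: 0
1: 2.2  (via 4)
2: 4.6  (via 1)
6: 5.5  (via 4)
3: 5.9  (via 4)
0: 6.3  (via 6)
5: 7.5  (via 4)
Shortest route: 4–5 = 7.5 s.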